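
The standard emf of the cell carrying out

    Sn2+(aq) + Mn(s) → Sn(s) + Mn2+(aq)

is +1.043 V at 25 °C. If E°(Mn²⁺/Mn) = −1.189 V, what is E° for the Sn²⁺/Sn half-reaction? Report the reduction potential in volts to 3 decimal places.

−0.146 V

In the reaction as written the Sn²⁺/Sn couple is reduced (cathode) and Mn²⁺/Mn is oxidized (anode), so E°cell = E°(Sn²⁺/Sn) − E°(Mn²⁺/Mn).
E°(Sn²⁺/Sn) = E°cell + E°(anode) = +1.043 + (−1.189) = −0.146 V.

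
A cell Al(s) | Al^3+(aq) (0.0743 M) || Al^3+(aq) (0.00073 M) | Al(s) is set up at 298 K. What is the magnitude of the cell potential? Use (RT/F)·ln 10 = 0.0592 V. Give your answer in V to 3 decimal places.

For a concentration cell E°cell = 0, since both electrodes use the same couple.
The compartment with the higher Al^3+(aq) concentration (0.0743 M) acts as the cathode; ions are reduced there and produced at the dilute (0.00073 M) anode.
With n = 3, Ecell = −(0.0592/3)·log([dilute]/[conc]) = −(0.0592/3)·log(0.00073/0.0743) = +0.040 V.

0.040 V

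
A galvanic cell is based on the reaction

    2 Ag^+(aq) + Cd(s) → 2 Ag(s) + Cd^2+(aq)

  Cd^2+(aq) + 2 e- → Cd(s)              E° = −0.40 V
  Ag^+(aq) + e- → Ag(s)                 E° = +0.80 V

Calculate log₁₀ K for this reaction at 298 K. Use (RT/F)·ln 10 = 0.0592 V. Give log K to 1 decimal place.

The Ag⁺/Ag couple is reduced (cathode); E°cell = +0.80 − (−0.40) = +1.20 V with n = 2.
At equilibrium E = 0, so log K = nE°cell / 0.0592 = (2)(+1.20) / 0.0592 = 40.5.

log K = 40.5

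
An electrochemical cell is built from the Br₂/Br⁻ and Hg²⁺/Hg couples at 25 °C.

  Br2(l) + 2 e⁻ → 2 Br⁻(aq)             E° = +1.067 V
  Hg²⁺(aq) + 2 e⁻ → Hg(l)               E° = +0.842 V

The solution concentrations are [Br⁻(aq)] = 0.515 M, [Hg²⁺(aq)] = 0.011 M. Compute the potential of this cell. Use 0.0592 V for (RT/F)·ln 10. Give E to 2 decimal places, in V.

Br₂/Br⁻ is reduced (cathode, E° = +1.067 V) and Hg²⁺/Hg is oxidized (anode).
E°cell = +1.067 − (+0.842) = +0.225 V, with n = 2 electrons transferred.
The balanced reaction is Br2(l) + Hg(l) → 2 Br⁻(aq) + Hg²⁺(aq), so Q = [Br⁻(aq)]^2·[Hg²⁺(aq)] = 0.00292 and log Q = −2.535.
E = E° − (0.0592/n)·log Q = +0.225 − (0.0592/2)(−2.535) = +0.30 V.

+0.30 V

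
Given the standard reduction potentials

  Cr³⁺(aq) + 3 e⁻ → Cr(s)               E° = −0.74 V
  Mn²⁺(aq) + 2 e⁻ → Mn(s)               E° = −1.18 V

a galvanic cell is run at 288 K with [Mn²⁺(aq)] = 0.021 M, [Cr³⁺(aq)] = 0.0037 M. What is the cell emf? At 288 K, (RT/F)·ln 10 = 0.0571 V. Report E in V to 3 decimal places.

+0.442 V

The Cr³⁺/Cr couple has the more positive E°, so it is the cathode; Mn²⁺/Mn is the anode.
E°cell = −0.74 − (−1.18) = +0.44 V, with n = 6 electrons transferred.
For the overall reaction 2 Cr³⁺(aq) + 3 Mn(s) → 2 Cr(s) + 3 Mn²⁺(aq), Q = [Mn²⁺(aq)]^3 / [Cr³⁺(aq)]^2 = 0.676, giving log Q = −0.170.
E = E° − (0.0571/n)·log Q = +0.44 − (0.0571/6)(−0.170) = +0.442 V.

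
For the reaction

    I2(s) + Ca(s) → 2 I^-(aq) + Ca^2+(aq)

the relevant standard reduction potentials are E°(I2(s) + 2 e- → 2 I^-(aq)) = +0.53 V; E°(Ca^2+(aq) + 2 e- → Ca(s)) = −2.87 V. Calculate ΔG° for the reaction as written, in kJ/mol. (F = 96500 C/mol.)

In the reaction as written I2(s) is reduced, so the I₂/I⁻ couple is the cathode and Ca²⁺/Ca is the anode.
E°cell = +0.53 − (−2.87) = +3.40 V; balancing electrons gives n = 2.
ΔG° = −nFE°cell = −(2)(96500)(+3.40) J/mol = −656 kJ/mol.

−656 kJ/mol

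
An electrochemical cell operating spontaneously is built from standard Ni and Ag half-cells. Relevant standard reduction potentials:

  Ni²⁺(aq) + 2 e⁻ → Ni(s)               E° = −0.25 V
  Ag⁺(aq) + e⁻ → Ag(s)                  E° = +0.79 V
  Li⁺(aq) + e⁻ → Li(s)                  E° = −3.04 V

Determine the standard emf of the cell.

+1.04 V

The Ag⁺/Ag couple has the higher E°, so Ag ion is reduced (cathode) and Ni is oxidized (anode).
E°cell = E°(cathode) − E°(anode) = +0.79 − (−0.25) = +1.04 V.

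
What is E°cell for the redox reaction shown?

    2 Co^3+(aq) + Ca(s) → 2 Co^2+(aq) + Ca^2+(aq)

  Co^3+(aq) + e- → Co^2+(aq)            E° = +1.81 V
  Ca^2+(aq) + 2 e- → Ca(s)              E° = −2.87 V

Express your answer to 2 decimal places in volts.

+4.68 V

In the reaction as written, Co^3+(aq) is reduced (cathode) and Ca^2+(aq) is produced by oxidation at the anode.
E°cell = E°(cathode) − E°(anode) = +1.81 − (−2.87) = +4.68 V.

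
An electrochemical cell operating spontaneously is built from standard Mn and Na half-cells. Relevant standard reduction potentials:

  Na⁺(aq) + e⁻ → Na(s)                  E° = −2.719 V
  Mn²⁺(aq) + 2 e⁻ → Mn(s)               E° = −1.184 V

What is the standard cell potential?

The Mn²⁺/Mn couple has the higher E°, so Mn ion is reduced (cathode) and Na is oxidized (anode).
E°cell = E°(cathode) − E°(anode) = −1.184 − (−2.719) = +1.535 V.

+1.535 V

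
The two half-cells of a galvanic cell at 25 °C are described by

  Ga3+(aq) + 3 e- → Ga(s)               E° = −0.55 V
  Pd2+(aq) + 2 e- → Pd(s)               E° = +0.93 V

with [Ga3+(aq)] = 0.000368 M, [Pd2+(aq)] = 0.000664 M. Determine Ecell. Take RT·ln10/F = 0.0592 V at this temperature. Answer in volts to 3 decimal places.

+1.454 V

The Pd²⁺/Pd couple has the more positive E°, so it is the cathode; Ga³⁺/Ga is the anode.
E°cell = E°cat − E°an = +0.93 − (−0.55) = +1.48 V; n = 6.
The balanced reaction is 3 Pd2+(aq) + 2 Ga(s) → 3 Pd(s) + 2 Ga3+(aq), so Q = [Ga3+(aq)]^2 / [Pd2+(aq)]^3 = 463 and log Q = 2.665.
By the Nernst equation, E = +1.48 − (0.0592/6)·(2.665) = +1.454 V.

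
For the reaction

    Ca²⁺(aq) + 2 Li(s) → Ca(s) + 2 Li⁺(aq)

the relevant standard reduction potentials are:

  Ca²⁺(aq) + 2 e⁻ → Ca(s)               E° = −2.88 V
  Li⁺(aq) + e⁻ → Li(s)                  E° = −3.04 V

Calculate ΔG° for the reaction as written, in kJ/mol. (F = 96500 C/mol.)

−30.9 kJ/mol

In the reaction as written Ca²⁺(aq) is reduced, so the Ca²⁺/Ca couple is the cathode and Li⁺/Li is the anode.
E°cell = −2.88 − (−3.04) = +0.16 V; balancing electrons gives n = 2.
ΔG° = −nFE°cell = −(2)(96500)(+0.16) J/mol = −30.9 kJ/mol.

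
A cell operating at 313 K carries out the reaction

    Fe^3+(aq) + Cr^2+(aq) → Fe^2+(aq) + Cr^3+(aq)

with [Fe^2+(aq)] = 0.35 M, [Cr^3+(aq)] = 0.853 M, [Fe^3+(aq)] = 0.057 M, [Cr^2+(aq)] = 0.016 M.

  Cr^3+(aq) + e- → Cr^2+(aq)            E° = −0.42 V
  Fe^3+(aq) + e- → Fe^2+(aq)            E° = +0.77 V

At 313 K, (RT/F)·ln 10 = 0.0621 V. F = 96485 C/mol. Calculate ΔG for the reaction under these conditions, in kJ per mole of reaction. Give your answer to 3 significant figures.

−99.7 kJ/mol

The standard cell potential is +0.77 − (−0.42) = +1.19 V, with n = 1 electron in the balanced equation.
The reaction quotient is ([Fe^2+(aq)]·[Cr^3+(aq)]) / ([Fe^3+(aq)]·[Cr^2+(aq)]) = 327; by Nernst, E = +1.19 − (0.0621/1)(2.515) = +1.0338 V.
Finally ΔG = −nFE = −(1)(96485 C/mol)(+1.0338 V) = −99.7 kJ/mol.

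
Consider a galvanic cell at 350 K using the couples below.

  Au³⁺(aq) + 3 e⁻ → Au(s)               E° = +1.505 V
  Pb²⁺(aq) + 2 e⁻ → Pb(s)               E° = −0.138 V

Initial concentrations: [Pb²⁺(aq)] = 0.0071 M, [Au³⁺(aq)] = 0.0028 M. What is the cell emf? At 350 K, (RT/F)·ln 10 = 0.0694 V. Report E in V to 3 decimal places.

The Au³⁺/Au couple has the more positive E°, so it is the cathode; Pb²⁺/Pb is the anode.
E°cell = +1.505 − (−0.138) = +1.643 V, with n = 6 electrons transferred.
The balanced reaction is 2 Au³⁺(aq) + 3 Pb(s) → 2 Au(s) + 3 Pb²⁺(aq), so Q = [Pb²⁺(aq)]^3 / [Au³⁺(aq)]^2 = 0.0457 and log Q = −1.341.
E = E° − (0.0694/n)·log Q = +1.643 − (0.0694/6)(−1.341) = +1.659 V.

+1.659 V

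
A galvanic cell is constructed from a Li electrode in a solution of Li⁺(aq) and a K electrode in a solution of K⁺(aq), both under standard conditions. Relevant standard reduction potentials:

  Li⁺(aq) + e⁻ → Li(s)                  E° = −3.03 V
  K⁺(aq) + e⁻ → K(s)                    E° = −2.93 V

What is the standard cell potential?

+0.10 V

Of the two couples in this cell, the one with the more positive reduction potential is reduced at the cathode: here that is K⁺/K (−2.93 V); Li⁺/Li (−3.03 V) is the anode.
E°cell = E°(cathode) − E°(anode) = −2.93 − (−3.03) = +0.10 V.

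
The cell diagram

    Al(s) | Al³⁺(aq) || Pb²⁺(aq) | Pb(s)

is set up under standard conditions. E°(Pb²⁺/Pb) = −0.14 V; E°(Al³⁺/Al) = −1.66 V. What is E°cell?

+1.52 V

By convention the left-hand electrode in cell notation is the anode (oxidation) and the right-hand electrode is the cathode (reduction).
E°cell = E°(right) − E°(left) = −0.14 − (−1.66) = +1.52 V.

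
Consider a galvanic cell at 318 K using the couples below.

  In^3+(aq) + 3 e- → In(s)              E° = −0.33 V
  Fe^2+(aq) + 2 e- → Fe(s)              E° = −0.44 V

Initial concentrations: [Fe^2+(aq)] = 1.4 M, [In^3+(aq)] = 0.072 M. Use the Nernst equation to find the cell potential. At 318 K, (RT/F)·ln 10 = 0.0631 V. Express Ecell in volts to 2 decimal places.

In³⁺/In is reduced (cathode, E° = −0.33 V) and Fe²⁺/Fe is oxidized (anode).
E°cell = E°cat − E°an = −0.33 − (−0.44) = +0.11 V; n = 6.
The balanced reaction is 2 In^3+(aq) + 3 Fe(s) → 2 In(s) + 3 Fe^2+(aq), so Q = [Fe^2+(aq)]^3 / [In^3+(aq)]^2 = 529 and log Q = 2.724.
E = E° − (0.0631/n)·log Q = +0.11 − (0.0631/6)(2.724) = +0.08 V.

+0.08 V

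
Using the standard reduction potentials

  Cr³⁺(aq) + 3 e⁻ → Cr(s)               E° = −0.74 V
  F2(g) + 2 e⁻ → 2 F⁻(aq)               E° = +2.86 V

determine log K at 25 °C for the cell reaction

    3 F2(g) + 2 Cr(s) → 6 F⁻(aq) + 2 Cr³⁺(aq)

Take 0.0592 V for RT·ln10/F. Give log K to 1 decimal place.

The F₂/F⁻ couple is reduced (cathode); E°cell = +2.86 − (−0.74) = +3.60 V with n = 6.
At equilibrium E = 0, so log K = nE°cell / 0.0592 = (6)(+3.60) / 0.0592 = 364.9.

log K = 364.9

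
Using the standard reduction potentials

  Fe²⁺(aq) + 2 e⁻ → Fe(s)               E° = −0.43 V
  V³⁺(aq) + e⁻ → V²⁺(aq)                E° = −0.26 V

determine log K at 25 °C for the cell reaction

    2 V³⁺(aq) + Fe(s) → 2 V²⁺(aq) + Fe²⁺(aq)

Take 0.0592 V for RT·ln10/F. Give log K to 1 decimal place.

log K = 5.7

The V³⁺/V²⁺ couple is reduced (cathode); E°cell = −0.26 − (−0.43) = +0.17 V with n = 2.
At equilibrium E = 0, so log K = nE°cell / 0.0592 = (2)(+0.17) / 0.0592 = 5.7.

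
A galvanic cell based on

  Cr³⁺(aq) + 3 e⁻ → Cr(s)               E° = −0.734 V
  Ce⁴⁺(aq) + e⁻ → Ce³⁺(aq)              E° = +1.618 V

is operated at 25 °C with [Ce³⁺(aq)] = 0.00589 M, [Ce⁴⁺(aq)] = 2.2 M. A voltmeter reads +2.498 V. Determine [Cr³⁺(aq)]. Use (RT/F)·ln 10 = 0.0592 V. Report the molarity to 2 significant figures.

2.1 M

With Ce⁴⁺/Ce³⁺ at the cathode and Cr³⁺/Cr at the anode, E°cell = +1.618 − (−0.734) = +2.352 V (n = 3).
From the Nernst equation, log Q = n(E° − E)/0.0592 = 3·(+2.352 − (+2.498))/0.0592 = −7.399.
The balanced reaction is 3 Ce⁴⁺(aq) + Cr(s) → 3 Ce³⁺(aq) + Cr³⁺(aq), so Q = ([Ce³⁺(aq)]^3·[Cr³⁺(aq)]) / [Ce⁴⁺(aq)]^3.
Solving for the unknown gives log [Cr³⁺(aq)] = 0.318, so [Cr³⁺(aq)] ≈ 2.1 M.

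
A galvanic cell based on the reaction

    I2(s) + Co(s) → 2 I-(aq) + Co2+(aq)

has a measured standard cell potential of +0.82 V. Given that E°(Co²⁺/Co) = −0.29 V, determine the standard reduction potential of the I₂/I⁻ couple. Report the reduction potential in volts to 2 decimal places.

In the reaction as written the I₂/I⁻ couple is reduced (cathode) and Co²⁺/Co is oxidized (anode), so E°cell = E°(I₂/I⁻) − E°(Co²⁺/Co).
E°(I₂/I⁻) = E°cell + E°(anode) = +0.82 + (−0.29) = +0.53 V.

+0.53 V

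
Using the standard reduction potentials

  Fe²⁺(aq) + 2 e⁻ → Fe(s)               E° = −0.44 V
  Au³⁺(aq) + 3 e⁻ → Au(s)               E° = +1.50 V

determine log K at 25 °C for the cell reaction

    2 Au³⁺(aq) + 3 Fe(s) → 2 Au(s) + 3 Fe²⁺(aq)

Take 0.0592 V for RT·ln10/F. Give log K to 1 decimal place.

log K = 196.6

The Au³⁺/Au couple is reduced (cathode); E°cell = +1.50 − (−0.44) = +1.94 V with n = 6.
At equilibrium E = 0, so log K = nE°cell / 0.0592 = (6)(+1.94) / 0.0592 = 196.6.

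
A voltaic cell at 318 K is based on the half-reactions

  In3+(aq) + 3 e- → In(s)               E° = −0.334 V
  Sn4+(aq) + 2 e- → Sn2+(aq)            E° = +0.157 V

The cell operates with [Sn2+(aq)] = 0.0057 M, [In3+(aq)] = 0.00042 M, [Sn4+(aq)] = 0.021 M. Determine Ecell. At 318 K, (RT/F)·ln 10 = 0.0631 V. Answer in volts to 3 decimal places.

+0.580 V

The Sn⁴⁺/Sn²⁺ couple has the more positive E°, so it is the cathode; In³⁺/In is the anode.
E°cell = +0.157 − (−0.334) = +0.491 V, with n = 6 electrons transferred.
Balancing gives 3 Sn4+(aq) + 2 In(s) → 3 Sn2+(aq) + 2 In3+(aq); hence Q = ([Sn2+(aq)]^3·[In3+(aq)]^2) / [Sn4+(aq)]^3 = 3.53×10^−9 (log Q = −8.453).
E = E° − (0.0631/n)·log Q = +0.491 − (0.0631/6)(−8.453) = +0.580 V.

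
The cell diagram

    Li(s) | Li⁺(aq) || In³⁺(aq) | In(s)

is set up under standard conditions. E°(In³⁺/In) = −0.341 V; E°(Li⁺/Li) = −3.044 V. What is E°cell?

By convention the left-hand electrode in cell notation is the anode (oxidation) and the right-hand electrode is the cathode (reduction).
E°cell = E°(right) − E°(left) = −0.341 − (−3.044) = +2.703 V.

+2.703 V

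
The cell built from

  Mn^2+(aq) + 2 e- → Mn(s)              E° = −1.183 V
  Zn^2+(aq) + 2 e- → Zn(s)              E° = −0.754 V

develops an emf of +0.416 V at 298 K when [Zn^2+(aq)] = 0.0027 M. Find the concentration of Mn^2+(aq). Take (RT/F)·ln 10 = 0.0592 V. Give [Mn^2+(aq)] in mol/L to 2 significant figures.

0.0074 M

The Zn²⁺/Zn couple has the larger reduction potential, so it is the cathode: E°cell = −0.754 − (−1.183) = +0.429 V and n = 2.
Rearranging E = E° − (0.0592/n)·log Q gives log Q = 2(+0.429 − (+0.416))/0.0592 = 0.439.
For Zn^2+(aq) + Mn(s) → Zn(s) + Mn^2+(aq), the reaction quotient is Q = [Mn^2+(aq)] / [Zn^2+(aq)].
Isolating [Mn^2+(aq)] in Q = 10^{0.439} yields log [Mn^2+(aq)] = −2.130, i.e. 0.0074 M.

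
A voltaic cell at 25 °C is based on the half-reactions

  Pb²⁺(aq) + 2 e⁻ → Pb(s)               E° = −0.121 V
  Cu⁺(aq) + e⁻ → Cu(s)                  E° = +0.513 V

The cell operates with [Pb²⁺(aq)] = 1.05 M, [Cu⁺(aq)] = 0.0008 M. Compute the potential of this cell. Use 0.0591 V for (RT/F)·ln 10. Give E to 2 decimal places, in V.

+0.45 V

Cu⁺/Cu is reduced (cathode, E° = +0.513 V) and Pb²⁺/Pb is oxidized (anode).
E°cell = +0.513 − (−0.121) = +0.634 V, with n = 2 electrons transferred.
For the overall reaction 2 Cu⁺(aq) + Pb(s) → 2 Cu(s) + Pb²⁺(aq), Q = [Pb²⁺(aq)] / [Cu⁺(aq)]^2 = 1.64×10^6, giving log Q = 6.215.
E = E° − (0.0591/n)·log Q = +0.634 − (0.0591/2)(6.215) = +0.45 V.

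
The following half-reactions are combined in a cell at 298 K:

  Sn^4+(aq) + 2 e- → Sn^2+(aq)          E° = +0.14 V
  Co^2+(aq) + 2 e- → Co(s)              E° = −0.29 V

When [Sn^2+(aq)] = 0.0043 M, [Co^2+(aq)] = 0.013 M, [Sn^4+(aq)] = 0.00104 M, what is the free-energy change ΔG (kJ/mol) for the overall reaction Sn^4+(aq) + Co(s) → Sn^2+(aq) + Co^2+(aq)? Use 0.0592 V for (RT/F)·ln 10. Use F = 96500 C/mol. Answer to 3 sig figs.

With Sn⁴⁺/Sn²⁺ reduced at the cathode, E°cell = +0.14 − (−0.29) = +0.43 V and n = 2.
Q = ([Sn^2+(aq)]·[Co^2+(aq)]) / [Sn^4+(aq)] = 0.0537, so log Q = −1.270 and E = +0.43 − (0.0592/2)(−1.270) = +0.4676 V.
Finally ΔG = −nFE = −(2)(96500 C/mol)(+0.4676 V) = −90.2 kJ/mol.

−90.2 kJ/mol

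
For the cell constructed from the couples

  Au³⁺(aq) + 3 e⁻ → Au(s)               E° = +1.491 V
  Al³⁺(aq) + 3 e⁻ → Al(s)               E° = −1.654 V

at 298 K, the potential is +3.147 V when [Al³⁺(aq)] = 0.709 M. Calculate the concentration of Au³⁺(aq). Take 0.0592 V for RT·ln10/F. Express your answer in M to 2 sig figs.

With Au³⁺/Au at the cathode and Al³⁺/Al at the anode, E°cell = +1.491 − (−1.654) = +3.145 V (n = 3).
Rearranging E = E° − (0.0592/n)·log Q gives log Q = 3(+3.145 − (+3.147))/0.0592 = −0.101.
For Au³⁺(aq) + Al(s) → Au(s) + Al³⁺(aq), the reaction quotient is Q = [Al³⁺(aq)] / [Au³⁺(aq)].
Substituting the known concentrations and solving, log [Au³⁺(aq)] = −0.048 and [Au³⁺(aq)] = 0.90 M.

0.90 M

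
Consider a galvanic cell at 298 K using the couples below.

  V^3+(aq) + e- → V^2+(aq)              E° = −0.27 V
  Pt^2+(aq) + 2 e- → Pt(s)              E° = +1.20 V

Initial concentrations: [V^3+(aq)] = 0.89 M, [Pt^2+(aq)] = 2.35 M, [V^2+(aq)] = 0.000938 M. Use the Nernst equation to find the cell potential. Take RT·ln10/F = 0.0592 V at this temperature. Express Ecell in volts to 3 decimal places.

The Pt²⁺/Pt couple has the more positive E°, so it is the cathode; V³⁺/V²⁺ is the anode.
E°cell = E°cat − E°an = +1.20 − (−0.27) = +1.47 V; n = 2.
Balancing gives Pt^2+(aq) + 2 V^2+(aq) → Pt(s) + 2 V^3+(aq); hence Q = [V^3+(aq)]^2 / ([Pt^2+(aq)]·[V^2+(aq)]^2) = 3.83×10^5 (log Q = 5.583).
By the Nernst equation, E = +1.47 − (0.0592/2)·(5.583) = +1.305 V.

+1.305 V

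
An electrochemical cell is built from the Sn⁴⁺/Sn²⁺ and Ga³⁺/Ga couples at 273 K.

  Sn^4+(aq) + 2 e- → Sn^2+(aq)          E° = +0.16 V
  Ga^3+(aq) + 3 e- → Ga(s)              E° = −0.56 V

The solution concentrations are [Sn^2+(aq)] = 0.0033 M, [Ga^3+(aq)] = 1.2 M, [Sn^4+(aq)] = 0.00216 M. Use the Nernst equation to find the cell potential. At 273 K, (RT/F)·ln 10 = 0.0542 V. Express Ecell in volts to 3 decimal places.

The Sn⁴⁺/Sn²⁺ couple has the more positive E°, so it is the cathode; Ga³⁺/Ga is the anode.
E°cell = +0.16 − (−0.56) = +0.72 V, with n = 6 electrons transferred.
Balancing gives 3 Sn^4+(aq) + 2 Ga(s) → 3 Sn^2+(aq) + 2 Ga^3+(aq); hence Q = ([Sn^2+(aq)]^3·[Ga^3+(aq)]^2) / [Sn^4+(aq)]^3 = 5.14 (log Q = 0.711).
E = E° − (0.0542/n)·log Q = +0.72 − (0.0542/6)(0.711) = +0.714 V.

+0.714 V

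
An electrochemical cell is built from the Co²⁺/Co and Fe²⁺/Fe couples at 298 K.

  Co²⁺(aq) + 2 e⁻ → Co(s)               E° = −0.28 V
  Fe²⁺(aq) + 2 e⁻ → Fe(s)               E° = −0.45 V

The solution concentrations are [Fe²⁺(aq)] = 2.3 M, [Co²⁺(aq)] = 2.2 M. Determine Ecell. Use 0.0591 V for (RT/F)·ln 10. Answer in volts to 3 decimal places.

+0.169 V

The Co²⁺/Co couple has the more positive E°, so it is the cathode; Fe²⁺/Fe is the anode.
E°cell = −0.28 − (−0.45) = +0.17 V, with n = 2 electrons transferred.
The balanced reaction is Co²⁺(aq) + Fe(s) → Co(s) + Fe²⁺(aq), so Q = [Fe²⁺(aq)] / [Co²⁺(aq)] = 1.05 and log Q = 0.019.
By the Nernst equation, E = +0.17 − (0.0591/2)·(0.019) = +0.169 V.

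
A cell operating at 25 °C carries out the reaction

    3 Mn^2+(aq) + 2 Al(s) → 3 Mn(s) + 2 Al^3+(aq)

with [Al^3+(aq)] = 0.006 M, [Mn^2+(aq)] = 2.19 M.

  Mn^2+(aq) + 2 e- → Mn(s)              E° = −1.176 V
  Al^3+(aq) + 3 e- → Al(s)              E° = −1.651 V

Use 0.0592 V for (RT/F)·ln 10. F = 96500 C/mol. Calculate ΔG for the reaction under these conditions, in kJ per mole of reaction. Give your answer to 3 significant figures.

With Mn²⁺/Mn reduced at the cathode, E°cell = −1.176 − (−1.651) = +0.475 V and n = 6.
Q = [Al^3+(aq)]^2 / [Mn^2+(aq)]^3 = 3.43×10^−6, so log Q = −5.465 and E = +0.475 − (0.0592/6)(−5.465) = +0.5289 V.
Then ΔG = −nFE = −6 × 96500 × +0.5289 J/mol = −306 kJ/mol.

−306 kJ/mol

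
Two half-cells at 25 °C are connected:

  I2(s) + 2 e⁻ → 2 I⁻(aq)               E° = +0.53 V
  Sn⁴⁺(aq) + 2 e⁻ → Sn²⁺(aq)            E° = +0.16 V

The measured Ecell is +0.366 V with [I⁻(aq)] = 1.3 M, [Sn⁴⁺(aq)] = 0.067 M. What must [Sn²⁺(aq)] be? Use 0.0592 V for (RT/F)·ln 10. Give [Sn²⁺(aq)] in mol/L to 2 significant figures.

0.083 M

With I₂/I⁻ at the cathode and Sn⁴⁺/Sn²⁺ at the anode, E°cell = +0.53 − (+0.16) = +0.37 V (n = 2).
Rearranging E = E° − (0.0592/n)·log Q gives log Q = 2(+0.37 − (+0.366))/0.0592 = 0.135.
For I2(s) + Sn²⁺(aq) → 2 I⁻(aq) + Sn⁴⁺(aq), the reaction quotient is Q = ([I⁻(aq)]^2·[Sn⁴⁺(aq)]) / [Sn²⁺(aq)].
Solving for the unknown gives log [Sn²⁺(aq)] = −1.081, so [Sn²⁺(aq)] ≈ 0.083 M.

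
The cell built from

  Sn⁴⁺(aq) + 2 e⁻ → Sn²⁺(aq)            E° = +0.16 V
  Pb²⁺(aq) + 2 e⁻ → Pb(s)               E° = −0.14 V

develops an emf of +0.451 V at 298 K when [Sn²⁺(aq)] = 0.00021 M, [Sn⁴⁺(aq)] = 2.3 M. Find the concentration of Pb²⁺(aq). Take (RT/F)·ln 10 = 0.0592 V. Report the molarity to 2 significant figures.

The Sn⁴⁺/Sn²⁺ couple has the larger reduction potential, so it is the cathode: E°cell = +0.16 − (−0.14) = +0.30 V and n = 2.
From the Nernst equation, log Q = n(E° − E)/0.0592 = 2·(+0.30 − (+0.451))/0.0592 = −5.101.
The balanced reaction is Sn⁴⁺(aq) + Pb(s) → Sn²⁺(aq) + Pb²⁺(aq), so Q = ([Sn²⁺(aq)]·[Pb²⁺(aq)]) / [Sn⁴⁺(aq)].
Substituting the known concentrations and solving, log [Pb²⁺(aq)] = −1.061 and [Pb²⁺(aq)] = 0.087 M.

0.087 M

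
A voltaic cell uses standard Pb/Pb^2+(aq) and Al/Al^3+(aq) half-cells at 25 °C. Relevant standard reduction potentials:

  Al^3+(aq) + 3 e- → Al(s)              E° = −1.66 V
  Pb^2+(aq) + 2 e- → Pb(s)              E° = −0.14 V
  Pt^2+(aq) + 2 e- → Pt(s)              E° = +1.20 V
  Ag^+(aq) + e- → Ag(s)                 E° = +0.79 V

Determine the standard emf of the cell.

+1.52 V

Of the two couples in this cell, the one with the more positive reduction potential is reduced at the cathode: here that is Pb²⁺/Pb (−0.14 V); Al³⁺/Al (−1.66 V) is the anode.
E°cell = E°(cathode) − E°(anode) = −0.14 − (−1.66) = +1.52 V.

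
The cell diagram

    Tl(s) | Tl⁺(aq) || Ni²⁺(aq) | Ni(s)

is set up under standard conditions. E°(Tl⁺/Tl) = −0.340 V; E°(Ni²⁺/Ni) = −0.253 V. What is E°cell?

By convention the left-hand electrode in cell notation is the anode (oxidation) and the right-hand electrode is the cathode (reduction).
E°cell = E°(right) − E°(left) = −0.253 − (−0.340) = +0.087 V.

+0.087 V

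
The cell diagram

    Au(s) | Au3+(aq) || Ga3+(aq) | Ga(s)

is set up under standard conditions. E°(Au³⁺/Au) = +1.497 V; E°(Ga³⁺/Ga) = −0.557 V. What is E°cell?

By convention the left-hand electrode in cell notation is the anode (oxidation) and the right-hand electrode is the cathode (reduction).
E°cell = E°(right) − E°(left) = −0.557 − (+1.497) = −2.054 V.
The negative sign shows that, as written, the cell would require an external voltage to drive the reaction.

−2.054 V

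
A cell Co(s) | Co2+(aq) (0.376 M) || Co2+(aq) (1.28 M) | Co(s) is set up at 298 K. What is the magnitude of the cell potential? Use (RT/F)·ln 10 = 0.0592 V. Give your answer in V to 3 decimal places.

0.016 V

For a concentration cell E°cell = 0, since both electrodes use the same couple.
The compartment with the higher Co2+(aq) concentration (1.28 M) acts as the cathode; ions are reduced there and produced at the dilute (0.376 M) anode.
With n = 2, Ecell = −(0.0592/2)·log([dilute]/[conc]) = −(0.0592/2)·log(0.376/1.28) = +0.016 V.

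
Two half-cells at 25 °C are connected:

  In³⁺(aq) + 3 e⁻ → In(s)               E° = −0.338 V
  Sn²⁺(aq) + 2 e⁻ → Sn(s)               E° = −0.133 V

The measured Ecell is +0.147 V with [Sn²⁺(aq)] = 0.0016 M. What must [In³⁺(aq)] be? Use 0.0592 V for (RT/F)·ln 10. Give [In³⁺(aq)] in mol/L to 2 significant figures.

0.056 M

Sn²⁺/Sn is the cathode (higher E°); E°cell = −0.133 − (−0.338) = +0.205 V with n = 6.
Since E = E° − (0.0592/n)·log Q, log Q = n(E° − E)/0.0592 = 5.878.
Balancing electrons gives 3 Sn²⁺(aq) + 2 In(s) → 3 Sn(s) + 2 In³⁺(aq); thus Q = [In³⁺(aq)]^2 / [Sn²⁺(aq)]^3.
Solving for the unknown gives log [In³⁺(aq)] = −1.255, so [In³⁺(aq)] ≈ 0.056 M.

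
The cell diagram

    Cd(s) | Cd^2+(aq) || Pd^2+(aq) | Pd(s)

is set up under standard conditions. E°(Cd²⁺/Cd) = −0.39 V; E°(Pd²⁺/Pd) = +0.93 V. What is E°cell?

By convention the left-hand electrode in cell notation is the anode (oxidation) and the right-hand electrode is the cathode (reduction).
E°cell = E°(right) − E°(left) = +0.93 − (−0.39) = +1.32 V.

+1.32 V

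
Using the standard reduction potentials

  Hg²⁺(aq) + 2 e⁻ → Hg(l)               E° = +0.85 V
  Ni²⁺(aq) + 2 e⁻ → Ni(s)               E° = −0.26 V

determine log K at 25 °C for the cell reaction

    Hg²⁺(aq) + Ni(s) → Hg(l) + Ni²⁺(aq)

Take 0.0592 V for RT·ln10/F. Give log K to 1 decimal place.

The Hg²⁺/Hg couple is reduced (cathode); E°cell = +0.85 − (−0.26) = +1.11 V with n = 2.
At equilibrium E = 0, so log K = nE°cell / 0.0592 = (2)(+1.11) / 0.0592 = 37.5.

log K = 37.5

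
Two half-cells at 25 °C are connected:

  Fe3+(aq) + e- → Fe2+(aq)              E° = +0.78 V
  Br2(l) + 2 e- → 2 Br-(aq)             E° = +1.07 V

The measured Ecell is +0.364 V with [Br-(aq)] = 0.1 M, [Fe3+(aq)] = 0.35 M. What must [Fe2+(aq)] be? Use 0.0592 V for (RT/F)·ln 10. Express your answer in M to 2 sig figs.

Br₂/Br⁻ is the cathode (higher E°); E°cell = +1.07 − (+0.78) = +0.29 V with n = 2.
From the Nernst equation, log Q = n(E° − E)/0.0592 = 2·(+0.29 − (+0.364))/0.0592 = −2.500.
The balanced reaction is Br2(l) + 2 Fe2+(aq) → 2 Br-(aq) + 2 Fe3+(aq), so Q = ([Br-(aq)]^2·[Fe3+(aq)]^2) / [Fe2+(aq)]^2.
Substituting the known concentrations and solving, log [Fe2+(aq)] = −0.206 and [Fe2+(aq)] = 0.62 M.

0.62 M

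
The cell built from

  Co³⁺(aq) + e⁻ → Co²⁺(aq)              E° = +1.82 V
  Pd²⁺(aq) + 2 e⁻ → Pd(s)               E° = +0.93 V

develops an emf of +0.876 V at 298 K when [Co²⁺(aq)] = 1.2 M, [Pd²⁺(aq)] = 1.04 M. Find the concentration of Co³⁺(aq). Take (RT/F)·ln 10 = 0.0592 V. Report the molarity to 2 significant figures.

0.71 M

The Co³⁺/Co²⁺ couple has the larger reduction potential, so it is the cathode: E°cell = +1.82 − (+0.93) = +0.89 V and n = 2.
Since E = E° − (0.0592/n)·log Q, log Q = n(E° − E)/0.0592 = 0.473.
The balanced reaction is 2 Co³⁺(aq) + Pd(s) → 2 Co²⁺(aq) + Pd²⁺(aq), so Q = ([Co²⁺(aq)]^2·[Pd²⁺(aq)]) / [Co³⁺(aq)]^2.
Solving for the unknown gives log [Co³⁺(aq)] = −0.149, so [Co³⁺(aq)] ≈ 0.71 M.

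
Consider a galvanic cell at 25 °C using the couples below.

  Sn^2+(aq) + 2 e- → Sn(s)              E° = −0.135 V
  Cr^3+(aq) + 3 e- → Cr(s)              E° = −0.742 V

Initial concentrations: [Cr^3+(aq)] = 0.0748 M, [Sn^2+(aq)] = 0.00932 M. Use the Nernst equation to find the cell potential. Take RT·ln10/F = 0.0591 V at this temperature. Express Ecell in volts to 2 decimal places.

+0.57 V

Since E°(Sn²⁺/Sn) > E°(Cr³⁺/Cr), Sn²⁺/Sn serves as the cathode.
E°cell = −0.135 − (−0.742) = +0.607 V, with n = 6 electrons transferred.
Balancing gives 3 Sn^2+(aq) + 2 Cr(s) → 3 Sn(s) + 2 Cr^3+(aq); hence Q = [Cr^3+(aq)]^2 / [Sn^2+(aq)]^3 = 6.91×10^3 (log Q = 3.840).
By the Nernst equation, E = +0.607 − (0.0591/6)·(3.840) = +0.57 V.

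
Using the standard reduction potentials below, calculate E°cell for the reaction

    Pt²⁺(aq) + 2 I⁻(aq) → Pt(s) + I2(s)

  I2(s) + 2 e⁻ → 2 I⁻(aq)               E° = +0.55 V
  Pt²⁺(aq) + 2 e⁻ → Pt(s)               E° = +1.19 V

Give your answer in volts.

In the reaction as written, Pt²⁺(aq) is reduced (cathode) and I2(s) is produced by oxidation at the anode.
E°cell = E°(cathode) − E°(anode) = +1.19 − (+0.55) = +0.64 V.
The positive value indicates the reaction is spontaneous as written.

+0.64 V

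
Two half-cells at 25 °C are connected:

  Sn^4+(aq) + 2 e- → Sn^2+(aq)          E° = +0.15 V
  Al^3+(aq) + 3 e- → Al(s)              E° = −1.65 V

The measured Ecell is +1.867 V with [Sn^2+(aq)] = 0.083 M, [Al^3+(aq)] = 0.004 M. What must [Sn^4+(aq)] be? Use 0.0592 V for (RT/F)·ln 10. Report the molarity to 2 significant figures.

0.38 M

With Sn⁴⁺/Sn²⁺ at the cathode and Al³⁺/Al at the anode, E°cell = +0.15 − (−1.65) = +1.80 V (n = 6).
Since E = E° − (0.0592/n)·log Q, log Q = n(E° − E)/0.0592 = −6.791.
For 3 Sn^4+(aq) + 2 Al(s) → 3 Sn^2+(aq) + 2 Al^3+(aq), the reaction quotient is Q = ([Sn^2+(aq)]^3·[Al^3+(aq)]^2) / [Sn^4+(aq)]^3.
Solving for the unknown gives log [Sn^4+(aq)] = −0.416, so [Sn^4+(aq)] ≈ 0.38 M.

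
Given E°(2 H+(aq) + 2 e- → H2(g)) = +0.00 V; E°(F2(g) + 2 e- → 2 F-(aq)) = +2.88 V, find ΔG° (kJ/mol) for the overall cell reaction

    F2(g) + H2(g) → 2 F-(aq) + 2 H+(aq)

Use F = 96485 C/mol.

In the reaction as written F2(g) is reduced, so the F₂/F⁻ couple is the cathode and 2H⁺/H₂ is the anode.
E°cell = +2.88 − (+0.00) = +2.88 V; balancing electrons gives n = 2.
ΔG° = −nFE°cell = −(2)(96485)(+2.88) J/mol = −556 kJ/mol.

−556 kJ/mol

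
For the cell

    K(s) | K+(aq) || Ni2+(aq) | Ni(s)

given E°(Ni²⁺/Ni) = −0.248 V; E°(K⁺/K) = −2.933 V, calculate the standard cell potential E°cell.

By convention the left-hand electrode in cell notation is the anode (oxidation) and the right-hand electrode is the cathode (reduction).
E°cell = E°(right) − E°(left) = −0.248 − (−2.933) = +2.685 V.

+2.685 V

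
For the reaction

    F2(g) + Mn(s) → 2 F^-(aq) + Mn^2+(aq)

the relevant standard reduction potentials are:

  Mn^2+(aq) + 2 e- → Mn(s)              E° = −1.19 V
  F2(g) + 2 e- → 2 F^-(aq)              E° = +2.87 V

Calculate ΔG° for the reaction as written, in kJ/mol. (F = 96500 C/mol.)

−784 kJ/mol

In the reaction as written F2(g) is reduced, so the F₂/F⁻ couple is the cathode and Mn²⁺/Mn is the anode.
E°cell = +2.87 − (−1.19) = +4.06 V; balancing electrons gives n = 2.
ΔG° = −nFE°cell = −(2)(96500)(+4.06) J/mol = −784 kJ/mol.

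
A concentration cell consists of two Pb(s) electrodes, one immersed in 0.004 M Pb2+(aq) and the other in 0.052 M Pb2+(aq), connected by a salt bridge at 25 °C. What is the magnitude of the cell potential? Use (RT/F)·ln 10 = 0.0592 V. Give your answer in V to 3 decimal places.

For a concentration cell E°cell = 0, since both electrodes use the same couple.
The compartment with the higher Pb2+(aq) concentration (0.052 M) acts as the cathode; ions are reduced there and produced at the dilute (0.004 M) anode.
With n = 2, Ecell = −(0.0592/2)·log([dilute]/[conc]) = −(0.0592/2)·log(0.004/0.052) = +0.033 V.

0.033 V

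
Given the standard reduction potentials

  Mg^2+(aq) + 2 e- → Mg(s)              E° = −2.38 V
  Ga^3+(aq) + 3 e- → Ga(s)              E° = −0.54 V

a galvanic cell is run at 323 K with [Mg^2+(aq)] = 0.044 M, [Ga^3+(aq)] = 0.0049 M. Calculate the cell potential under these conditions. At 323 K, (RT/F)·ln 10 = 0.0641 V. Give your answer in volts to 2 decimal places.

Ga³⁺/Ga is reduced (cathode, E° = −0.54 V) and Mg²⁺/Mg is oxidized (anode).
E°cell = −0.54 − (−2.38) = +1.84 V, with n = 6 electrons transferred.
The balanced reaction is 2 Ga^3+(aq) + 3 Mg(s) → 2 Ga(s) + 3 Mg^2+(aq), so Q = [Mg^2+(aq)]^3 / [Ga^3+(aq)]^2 = 3.55 and log Q = 0.550.
E = E° − (0.0641/n)·log Q = +1.84 − (0.0641/6)(0.550) = +1.83 V.

+1.83 V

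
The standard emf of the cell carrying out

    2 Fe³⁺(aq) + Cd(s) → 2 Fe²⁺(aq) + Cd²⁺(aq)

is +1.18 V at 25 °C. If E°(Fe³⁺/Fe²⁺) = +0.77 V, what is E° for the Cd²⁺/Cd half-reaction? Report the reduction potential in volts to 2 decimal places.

−0.41 V

In the reaction as written the Fe³⁺/Fe²⁺ couple is reduced (cathode) and Cd²⁺/Cd is oxidized (anode), so E°cell = E°(Fe³⁺/Fe²⁺) − E°(Cd²⁺/Cd).
E°(Cd²⁺/Cd) = E°(cathode) − E°cell = +0.77 − (+1.18) = −0.41 V.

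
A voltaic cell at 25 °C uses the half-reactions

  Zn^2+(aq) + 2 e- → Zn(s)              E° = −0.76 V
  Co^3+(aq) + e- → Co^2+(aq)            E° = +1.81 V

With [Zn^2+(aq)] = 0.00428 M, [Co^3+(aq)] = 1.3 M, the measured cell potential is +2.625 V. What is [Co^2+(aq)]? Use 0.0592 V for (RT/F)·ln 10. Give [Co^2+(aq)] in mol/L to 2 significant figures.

The Co³⁺/Co²⁺ couple has the larger reduction potential, so it is the cathode: E°cell = +1.81 − (−0.76) = +2.57 V and n = 2.
Rearranging E = E° − (0.0592/n)·log Q gives log Q = 2(+2.57 − (+2.625))/0.0592 = −1.858.
Balancing electrons gives 2 Co^3+(aq) + Zn(s) → 2 Co^2+(aq) + Zn^2+(aq); thus Q = ([Co^2+(aq)]^2·[Zn^2+(aq)]) / [Co^3+(aq)]^2.
Substituting the known concentrations and solving, log [Co^2+(aq)] = 0.369 and [Co^2+(aq)] = 2.3 M.

2.3 M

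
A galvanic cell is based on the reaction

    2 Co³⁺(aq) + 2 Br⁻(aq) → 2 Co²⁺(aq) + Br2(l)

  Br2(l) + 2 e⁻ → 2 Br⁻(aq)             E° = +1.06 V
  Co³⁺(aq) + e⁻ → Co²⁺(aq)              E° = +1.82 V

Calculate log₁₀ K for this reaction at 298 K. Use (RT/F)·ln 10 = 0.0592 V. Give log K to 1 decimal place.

log K = 25.7

The Co³⁺/Co²⁺ couple is reduced (cathode); E°cell = +1.82 − (+1.06) = +0.76 V with n = 2.
At equilibrium E = 0, so log K = nE°cell / 0.0592 = (2)(+0.76) / 0.0592 = 25.7.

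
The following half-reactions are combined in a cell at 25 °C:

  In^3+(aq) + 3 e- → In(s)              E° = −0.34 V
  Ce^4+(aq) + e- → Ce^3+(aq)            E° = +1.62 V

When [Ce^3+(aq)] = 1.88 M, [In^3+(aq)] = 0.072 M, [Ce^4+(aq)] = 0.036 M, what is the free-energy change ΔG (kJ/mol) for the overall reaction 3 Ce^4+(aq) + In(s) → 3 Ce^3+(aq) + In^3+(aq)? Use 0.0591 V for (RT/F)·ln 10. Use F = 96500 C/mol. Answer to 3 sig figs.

The standard cell potential is +1.62 − (−0.34) = +1.96 V, with n = 3 electrons in the balanced equation.
Q = ([Ce^3+(aq)]^3·[In^3+(aq)]) / [Ce^4+(aq)]^3 = 1.03×10^4, so log Q = 4.011 and E = +1.96 − (0.0591/3)(4.011) = +1.8810 V.
ΔG = −nFE = −(3)(96500)(+1.8810) J/mol = −545 kJ/mol.

−545 kJ/mol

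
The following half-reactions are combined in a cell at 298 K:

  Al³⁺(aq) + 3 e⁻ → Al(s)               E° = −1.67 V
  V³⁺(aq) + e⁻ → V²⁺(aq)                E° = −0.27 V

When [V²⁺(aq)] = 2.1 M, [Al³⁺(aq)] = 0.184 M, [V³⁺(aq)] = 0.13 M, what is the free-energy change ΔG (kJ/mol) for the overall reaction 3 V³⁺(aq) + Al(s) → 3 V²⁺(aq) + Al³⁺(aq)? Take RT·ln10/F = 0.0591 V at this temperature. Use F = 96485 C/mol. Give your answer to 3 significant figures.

With V³⁺/V²⁺ reduced at the cathode, E°cell = −0.27 − (−1.67) = +1.40 V and n = 3.
The reaction quotient is ([V²⁺(aq)]^3·[Al³⁺(aq)]) / [V³⁺(aq)]^3 = 776; by Nernst, E = +1.40 − (0.0591/3)(2.890) = +1.3431 V.
ΔG = −nFE = −(3)(96485)(+1.3431) J/mol = −389 kJ/mol.

−389 kJ/mol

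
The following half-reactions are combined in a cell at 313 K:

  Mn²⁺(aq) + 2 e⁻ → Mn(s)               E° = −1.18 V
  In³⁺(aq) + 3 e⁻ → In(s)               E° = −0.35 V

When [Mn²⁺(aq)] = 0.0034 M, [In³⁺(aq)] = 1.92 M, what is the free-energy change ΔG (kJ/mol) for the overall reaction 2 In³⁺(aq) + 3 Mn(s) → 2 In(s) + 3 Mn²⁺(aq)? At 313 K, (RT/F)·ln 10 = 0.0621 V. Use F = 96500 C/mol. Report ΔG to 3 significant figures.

E°cell = −0.35 − (−1.18) = +0.83 V; the balanced reaction transfers n = 6 electrons.
Here Q = [Mn²⁺(aq)]^3 / [In³⁺(aq)]^2 = 1.07×10^−8 (log Q = −7.972), giving E = +0.83 − (0.0621/6)·(−7.972) = +0.9125 V.
Finally ΔG = −nFE = −(6)(96500 C/mol)(+0.9125 V) = −528 kJ/mol.

−528 kJ/mol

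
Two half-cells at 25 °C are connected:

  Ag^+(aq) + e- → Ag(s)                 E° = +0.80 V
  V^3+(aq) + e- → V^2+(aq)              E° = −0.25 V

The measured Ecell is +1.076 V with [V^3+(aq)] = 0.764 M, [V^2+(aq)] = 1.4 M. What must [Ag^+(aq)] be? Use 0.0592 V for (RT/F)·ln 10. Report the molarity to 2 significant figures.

1.5 M

Ag⁺/Ag is the cathode (higher E°); E°cell = +0.80 − (−0.25) = +1.05 V with n = 1.
Since E = E° − (0.0592/n)·log Q, log Q = n(E° − E)/0.0592 = −0.439.
For Ag^+(aq) + V^2+(aq) → Ag(s) + V^3+(aq), the reaction quotient is Q = [V^3+(aq)] / ([Ag^+(aq)]·[V^2+(aq)]).
Solving for the unknown gives log [Ag^+(aq)] = 0.176, so [Ag^+(aq)] ≈ 1.5 M.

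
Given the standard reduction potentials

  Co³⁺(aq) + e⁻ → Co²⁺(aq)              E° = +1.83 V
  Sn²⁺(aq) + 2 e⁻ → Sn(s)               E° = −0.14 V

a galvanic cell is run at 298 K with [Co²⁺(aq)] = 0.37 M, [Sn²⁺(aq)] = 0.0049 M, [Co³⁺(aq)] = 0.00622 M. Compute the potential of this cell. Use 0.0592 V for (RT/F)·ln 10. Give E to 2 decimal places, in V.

The Co³⁺/Co²⁺ couple has the more positive E°, so it is the cathode; Sn²⁺/Sn is the anode.
E°cell = +1.83 − (−0.14) = +1.97 V, with n = 2 electrons transferred.
For the overall reaction 2 Co³⁺(aq) + Sn(s) → 2 Co²⁺(aq) + Sn²⁺(aq), Q = ([Co²⁺(aq)]^2·[Sn²⁺(aq)]) / [Co³⁺(aq)]^2 = 17.3, giving log Q = 1.239.
E = E° − (0.0592/n)·log Q = +1.97 − (0.0592/2)(1.239) = +1.93 V.

+1.93 V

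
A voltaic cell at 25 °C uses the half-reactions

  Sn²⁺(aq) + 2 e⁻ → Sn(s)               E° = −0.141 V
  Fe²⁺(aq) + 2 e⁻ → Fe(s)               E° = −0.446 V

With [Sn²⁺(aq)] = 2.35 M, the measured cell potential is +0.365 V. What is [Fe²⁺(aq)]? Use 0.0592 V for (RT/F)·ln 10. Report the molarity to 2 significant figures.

0.022 M

Sn²⁺/Sn is the cathode (higher E°); E°cell = −0.141 − (−0.446) = +0.305 V with n = 2.
Since E = E° − (0.0592/n)·log Q, log Q = n(E° − E)/0.0592 = −2.027.
The balanced reaction is Sn²⁺(aq) + Fe(s) → Sn(s) + Fe²⁺(aq), so Q = [Fe²⁺(aq)] / [Sn²⁺(aq)].
Isolating [Fe²⁺(aq)] in Q = 10^{−2.027} yields log [Fe²⁺(aq)] = −1.656, i.e. 0.022 M.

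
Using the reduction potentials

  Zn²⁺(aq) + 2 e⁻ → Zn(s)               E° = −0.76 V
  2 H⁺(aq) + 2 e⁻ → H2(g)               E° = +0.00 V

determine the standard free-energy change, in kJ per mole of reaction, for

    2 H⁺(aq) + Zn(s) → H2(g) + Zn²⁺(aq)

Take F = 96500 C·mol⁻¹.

−147 kJ/mol

In the reaction as written H⁺(aq) is reduced, so the 2H⁺/H₂ couple is the cathode and Zn²⁺/Zn is the anode.
E°cell = +0.00 − (−0.76) = +0.76 V; balancing electrons gives n = 2.
ΔG° = −nFE°cell = −(2)(96500)(+0.76) J/mol = −147 kJ/mol.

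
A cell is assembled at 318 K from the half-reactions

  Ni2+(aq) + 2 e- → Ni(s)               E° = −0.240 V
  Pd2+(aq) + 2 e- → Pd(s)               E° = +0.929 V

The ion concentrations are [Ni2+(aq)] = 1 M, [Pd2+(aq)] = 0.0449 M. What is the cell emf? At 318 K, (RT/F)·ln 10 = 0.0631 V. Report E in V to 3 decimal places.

The Pd²⁺/Pd couple has the more positive E°, so it is the cathode; Ni²⁺/Ni is the anode.
The standard potential is +0.929 − (−0.240) = +1.169 V and the balanced reaction transfers n = 2 electrons.
Balancing gives Pd2+(aq) + Ni(s) → Pd(s) + Ni2+(aq); hence Q = [Ni2+(aq)] / [Pd2+(aq)] = 22.3 (log Q = 1.348).
E = E° − (0.0631/n)·log Q = +1.169 − (0.0631/2)(1.348) = +1.126 V.

+1.126 V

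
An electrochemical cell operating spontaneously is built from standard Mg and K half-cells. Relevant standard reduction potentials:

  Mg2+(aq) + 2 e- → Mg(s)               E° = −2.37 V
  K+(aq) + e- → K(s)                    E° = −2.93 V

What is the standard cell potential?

Of the two couples in this cell, the one with the more positive reduction potential is reduced at the cathode: here that is Mg²⁺/Mg (−2.37 V); K⁺/K (−2.93 V) is the anode.
E°cell = E°(cathode) − E°(anode) = −2.37 − (−2.93) = +0.56 V.

+0.56 V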